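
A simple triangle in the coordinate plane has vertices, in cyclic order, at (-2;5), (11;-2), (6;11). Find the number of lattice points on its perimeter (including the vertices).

The number of boundary lattice points is Σ gcd(|Δx|,|Δy|) = gcd(13,7) + gcd(5,13) + gcd(8,6) = 1+1+2 = 4.

4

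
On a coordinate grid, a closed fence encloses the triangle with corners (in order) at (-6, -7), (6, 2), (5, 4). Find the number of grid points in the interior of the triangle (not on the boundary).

10

The shoelace formula gives twice the area as |((-6)·2 − 6·(-7)) + (6·4 − 5·2) + (5·(-7) − (-6)·4)| = 33, so the area is 33/2.
Summing gcd(|Δx|,|Δy|) over the edges gives the boundary count: gcd(12,9) + gcd(1,2) + gcd(11,11) = 3+1+11 = 15.
Pick's theorem gives I = A − B/2 + 1 = 33/2 − 15/2 + 1 = 10.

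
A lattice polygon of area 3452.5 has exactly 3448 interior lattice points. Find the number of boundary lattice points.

11

Pick's theorem gives A = I + B/2 − 1, so B = 2(A − I + 1) = 2(3452.5 − 3448 + 1) = 11.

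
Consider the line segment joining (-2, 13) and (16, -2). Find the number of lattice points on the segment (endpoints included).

The number of lattice points on a segment between lattice points is gcd(|Δx|,|Δy|) + 1 = gcd(18,15) + 1 = 3 + 1 = 4.

4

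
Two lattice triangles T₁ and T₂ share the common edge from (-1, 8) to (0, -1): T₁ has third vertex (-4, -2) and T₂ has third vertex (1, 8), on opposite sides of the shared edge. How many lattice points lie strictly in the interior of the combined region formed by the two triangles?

The union is the simple quadrilateral with vertices (-1, 8), (-4, -2), (0, -1), (1, 8) in order.
Using the shoelace formula, 2A = |[(-1)·(-2) − (-4)·8] + [(-4)·(-1) − 0·(-2)] + [0·8 − 1·(-1)] + [1·8 − (-1)·8]| = 55, so the area is 27.5.
Along each edge there are gcd(|Δx|,|Δy|)+1 lattice points, so counting each shared vertex once the boundary has gcd(3,10) + gcd(4,1) + gcd(1,9) + gcd(2,0) = 1+1+1+2 = 5.
By Pick's theorem I = A − B/2 + 1 = 27.5 − 5/2 + 1 = 26.

26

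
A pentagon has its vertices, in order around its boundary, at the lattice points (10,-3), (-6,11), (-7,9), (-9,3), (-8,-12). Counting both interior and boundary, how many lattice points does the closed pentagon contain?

By the shoelace formula, twice the signed area is |[10·11 − (-6)·(-3)] + [(-6)·9 − (-7)·11] + [(-7)·3 − (-9)·9] + [(-9)·(-12) − (-8)·3] + [(-8)·(-3) − 10·(-12)]| = 451, so the area is 451/2.
Summing gcd(|Δx|,|Δy|) over the edges gives the boundary count: gcd(16,14) + gcd(1,2) + gcd(2,6) + gcd(1,15) + gcd(18,9) = 2+1+2+1+9 = 15.
Pick's theorem gives I = A − B/2 + 1 = 451/2 − 15/2 + 1 = 219, so the closed region contains I + B = 219 + 15 = 234 lattice points.

234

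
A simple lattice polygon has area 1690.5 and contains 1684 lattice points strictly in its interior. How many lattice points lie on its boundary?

15

Pick's theorem gives A = I + B/2 − 1, so B = 2(A − I + 1) = 2(1690.5 − 1684 + 1) = 15.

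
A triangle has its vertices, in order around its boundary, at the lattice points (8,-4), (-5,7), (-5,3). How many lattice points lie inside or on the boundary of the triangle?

30

Using the shoelace formula, 2A = |(8·7 − (-5)·(-4)) + ((-5)·3 − (-5)·7) + ((-5)·(-4) − 8·3)| = 52, so the area is 26.
Along each edge there are gcd(|Δx|,|Δy|)+1 lattice points, so counting each shared vertex once the boundary has gcd(13,11) + gcd(0,4) + gcd(13,7) = 1+4+1 = 6.
Pick's theorem gives I = A − B/2 + 1 = 26 − 6/2 + 1 = 24, so the closed region contains I + B = 24 + 6 = 30 lattice points.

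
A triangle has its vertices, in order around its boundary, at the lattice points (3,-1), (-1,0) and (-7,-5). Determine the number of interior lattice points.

By the shoelace formula, twice the signed area is |(3·0 − (-1)·(-1)) + ((-1)·(-5) − (-7)·0) + ((-7)·(-1) − 3·(-5))| = 26, so the area is 13.
The number of boundary lattice points is Σ gcd(|Δx|,|Δy|) = gcd(4,1) + gcd(6,5) + gcd(10,4) = 1+1+2 = 4.
Pick's theorem gives I = A − B/2 + 1 = 13 − 4/2 + 1 = 12.

12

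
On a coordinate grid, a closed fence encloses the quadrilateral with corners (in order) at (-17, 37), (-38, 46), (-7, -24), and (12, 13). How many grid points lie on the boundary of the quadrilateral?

6

Summing gcd(|Δx|,|Δy|) over the edges gives the boundary count: gcd(21,9) + gcd(31,70) + gcd(19,37) + gcd(29,24) = 3+1+1+1 = 6.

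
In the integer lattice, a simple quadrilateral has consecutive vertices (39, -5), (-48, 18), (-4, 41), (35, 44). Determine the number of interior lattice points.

By the shoelace formula, twice the signed area is |(39·18 − (-48)·(-5)) + ((-48)·41 − (-4)·18) + ((-4)·44 − 35·41) + (35·(-5) − 39·44)| = 4936, so the area is 2468.
The number of boundary lattice points is Σ gcd(|Δx|,|Δy|) = gcd(87,23) + gcd(44,23) + gcd(39,3) + gcd(4,49) = 1+1+3+1 = 6.
By Pick's theorem A = I + B/2 − 1, so I = 2468 − 6/2 + 1 = 2466.

2466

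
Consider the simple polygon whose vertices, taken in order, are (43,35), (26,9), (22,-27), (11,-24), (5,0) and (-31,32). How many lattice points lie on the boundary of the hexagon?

17

The number of boundary lattice points is Σ gcd(|Δx|,|Δy|) = gcd(17,26) + gcd(4,36) + gcd(11,3) + gcd(6,24) + gcd(36,32) + gcd(74,3) = 1+4+1+6+4+1 = 17.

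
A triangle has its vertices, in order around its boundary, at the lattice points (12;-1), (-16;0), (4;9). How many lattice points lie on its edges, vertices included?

Along each edge there are gcd(|Δx|,|Δy|)+1 lattice points, so counting each shared vertex once the boundary has gcd(28,1) + gcd(20,9) + gcd(8,10) = 1+1+2 = 4.

4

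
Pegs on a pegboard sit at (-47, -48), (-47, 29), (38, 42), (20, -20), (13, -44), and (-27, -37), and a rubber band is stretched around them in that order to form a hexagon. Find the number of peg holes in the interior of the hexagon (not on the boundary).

5473

Using the shoelace formula, 2A = |[(-47)·29 − (-47)·(-48)] + [(-47)·42 − 38·29] + [38·(-20) − 20·42] + [20·(-44) − 13·(-20)] + [13·(-37) − (-27)·(-44)] + [(-27)·(-48) − (-47)·(-37)]| = 11027, so the area is 5513.5.
Along each edge there are gcd(|Δx|,|Δy|)+1 lattice points, so counting each shared vertex once the boundary has gcd(0,77) + gcd(85,13) + gcd(18,62) + gcd(7,24) + gcd(40,7) + gcd(20,11) = 77+1+2+1+1+1 = 83.
Pick's theorem gives I = A − B/2 + 1 = 5513.5 − 83/2 + 1 = 5473.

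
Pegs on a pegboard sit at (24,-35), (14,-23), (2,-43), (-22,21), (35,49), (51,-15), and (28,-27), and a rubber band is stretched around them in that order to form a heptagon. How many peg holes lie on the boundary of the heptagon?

Summing gcd(|Δx|,|Δy|) over the edges gives the boundary count: gcd(10,12) + gcd(12,20) + gcd(24,64) + gcd(57,28) + gcd(16,64) + gcd(23,12) + gcd(4,8) = 2+4+8+1+16+1+4 = 36.

36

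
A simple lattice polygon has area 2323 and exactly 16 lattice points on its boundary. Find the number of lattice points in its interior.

Pick's theorem A = I + B/2 − 1 rearranges to I = A − B/2 + 1 = 2323 − 16/2 + 1 = 2316.

2316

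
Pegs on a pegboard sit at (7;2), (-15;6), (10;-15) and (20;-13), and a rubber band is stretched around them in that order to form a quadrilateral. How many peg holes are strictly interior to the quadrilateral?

267

The shoelace formula gives twice the area as |[7·6 − (-15)·2] + [(-15)·(-15) − 10·6] + [10·(-13) − 20·(-15)] + [20·2 − 7·(-13)]| = 538, so the area is 269.
Along each edge there are gcd(|Δx|,|Δy|)+1 lattice points, so counting each shared vertex once the boundary has gcd(22,4) + gcd(25,21) + gcd(10,2) + gcd(13,15) = 2+1+2+1 = 6.
By Pick's theorem A = I + B/2 − 1, so I = 269 − 6/2 + 1 = 267.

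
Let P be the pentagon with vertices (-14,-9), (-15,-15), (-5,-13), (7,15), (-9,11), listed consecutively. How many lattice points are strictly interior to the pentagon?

Using the shoelace formula, 2A = |((-14)·(-15) − (-15)·(-9)) + ((-15)·(-13) − (-5)·(-15)) + ((-5)·15 − 7·(-13)) + (7·11 − (-9)·15) + ((-9)·(-9) − (-14)·11)| = 658, so the area is 329.
Along each edge there are gcd(|Δx|,|Δy|)+1 lattice points, so counting each shared vertex once the boundary has gcd(1,6) + gcd(10,2) + gcd(12,28) + gcd(16,4) + gcd(5,20) = 1+2+4+4+5 = 16.
By Pick's theorem A = I + B/2 − 1, so I = 329 − 16/2 + 1 = 322.

322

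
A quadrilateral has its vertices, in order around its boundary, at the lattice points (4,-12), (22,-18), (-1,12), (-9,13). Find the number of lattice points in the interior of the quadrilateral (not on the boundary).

291

By the shoelace formula, twice the signed area is |[4·(-18) − 22·(-12)] + [22·12 − (-1)·(-18)] + [(-1)·13 − (-9)·12] + [(-9)·(-12) − 4·13]| = 589, so the area is 589/2.
Summing gcd(|Δx|,|Δy|) over the edges gives the boundary count: gcd(18,6) + gcd(23,30) + gcd(8,1) + gcd(13,25) = 6+1+1+1 = 9.
By Pick's theorem A = I + B/2 − 1, so I = 589/2 − 9/2 + 1 = 291.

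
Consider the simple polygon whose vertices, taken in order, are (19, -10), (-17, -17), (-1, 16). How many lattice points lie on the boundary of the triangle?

4

Along each edge there are gcd(|Δx|,|Δy|)+1 lattice points, so counting each shared vertex once the boundary has gcd(36,7) + gcd(16,33) + gcd(20,26) = 1+1+2 = 4.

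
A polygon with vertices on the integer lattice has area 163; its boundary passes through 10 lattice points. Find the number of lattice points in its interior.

159

Pick's theorem A = I + B/2 − 1 rearranges to I = A − B/2 + 1 = 163 − 10/2 + 1 = 159.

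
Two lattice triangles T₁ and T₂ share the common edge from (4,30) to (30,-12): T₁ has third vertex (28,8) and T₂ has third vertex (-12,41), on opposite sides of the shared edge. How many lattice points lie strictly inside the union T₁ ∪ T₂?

409

The union is the simple quadrilateral with vertices (4,30), (28,8), (30,-12), (-12,41) in order.
Using the shoelace formula, 2A = |(4·8 − 28·30) + (28·(-12) − 30·8) + (30·41 − (-12)·(-12)) + ((-12)·30 − 4·41)| = 822, so the area is 411.
Along each edge there are gcd(|Δx|,|Δy|)+1 lattice points, so counting each shared vertex once the boundary has gcd(24,22) + gcd(2,20) + gcd(42,53) + gcd(16,11) = 2+2+1+1 = 6.
By Pick's theorem I = A − B/2 + 1 = 411 − 6/2 + 1 = 409.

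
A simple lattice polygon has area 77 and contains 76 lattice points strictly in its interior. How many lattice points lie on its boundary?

Pick's theorem gives A = I + B/2 − 1, so B = 2(A − I + 1) = 2(77 − 76 + 1) = 4.

4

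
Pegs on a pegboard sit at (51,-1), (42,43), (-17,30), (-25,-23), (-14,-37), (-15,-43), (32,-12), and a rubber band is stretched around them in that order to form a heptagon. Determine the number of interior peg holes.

4074

The shoelace formula gives twice the area as |(51·43 − 42·(-1)) + (42·30 − (-17)·43) + ((-17)·(-23) − (-25)·30) + ((-25)·(-37) − (-14)·(-23)) + ((-14)·(-43) − (-15)·(-37)) + ((-15)·(-12) − 32·(-43)) + (32·(-1) − 51·(-12))| = 8153, so the area is 8153/2.
Summing gcd(|Δx|,|Δy|) over the edges gives the boundary count: gcd(9,44) + gcd(59,13) + gcd(8,53) + gcd(11,14) + gcd(1,6) + gcd(47,31) + gcd(19,11) = 1+1+1+1+1+1+1 = 7.
By Pick's theorem A = I + B/2 − 1, so I = 8153/2 − 7/2 + 1 = 4074.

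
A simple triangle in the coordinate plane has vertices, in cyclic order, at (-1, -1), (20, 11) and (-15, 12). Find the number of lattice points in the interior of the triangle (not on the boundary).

Using the shoelace formula, 2A = |((-1)·11 − 20·(-1)) + (20·12 − (-15)·11) + ((-15)·(-1) − (-1)·12)| = 441, so the area is 220.5.
Along each edge there are gcd(|Δx|,|Δy|)+1 lattice points, so counting each shared vertex once the boundary has gcd(21,12) + gcd(35,1) + gcd(14,13) = 3+1+1 = 5.
Pick's theorem gives I = A − B/2 + 1 = 220.5 − 5/2 + 1 = 219.

219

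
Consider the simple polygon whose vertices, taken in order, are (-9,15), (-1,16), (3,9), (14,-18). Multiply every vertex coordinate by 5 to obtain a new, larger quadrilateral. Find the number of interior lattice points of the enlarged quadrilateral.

3966

Using the shoelace formula, 2A = |[(-9)·16 − (-1)·15] + [(-1)·9 − 3·16] + [3·(-18) − 14·9] + [14·15 − (-9)·(-18)]| = 318, so the area is 159.
Summing gcd(|Δx|,|Δy|) over the edges gives the boundary count: gcd(8,1) + gcd(4,7) + gcd(11,27) + gcd(23,33) = 1+1+1+1 = 4.
Scaling by 5 multiplies the area by 5² = 25 (so the new area is 3975) and multiplies the boundary lattice-point count by 5, giving 20.
By Pick's theorem, the interior count of the dilated polygon is 3975 − 20/2 + 1 = 3966.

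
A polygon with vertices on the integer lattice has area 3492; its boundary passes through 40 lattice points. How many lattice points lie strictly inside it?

Pick's theorem A = I + B/2 − 1 rearranges to I = A − B/2 + 1 = 3492 − 40/2 + 1 = 3473.

3473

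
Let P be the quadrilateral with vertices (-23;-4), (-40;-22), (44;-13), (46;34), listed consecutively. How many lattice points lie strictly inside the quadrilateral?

By the shoelace formula, twice the signed area is |[(-23)·(-22) − (-40)·(-4)] + [(-40)·(-13) − 44·(-22)] + [44·34 − 46·(-13)] + [46·(-4) − (-23)·34]| = 4526, so the area is 2263.
Summing gcd(|Δx|,|Δy|) over the edges gives the boundary count: gcd(17,18) + gcd(84,9) + gcd(2,47) + gcd(69,38) = 1+3+1+1 = 6.
Pick's theorem gives I = A − B/2 + 1 = 2263 − 6/2 + 1 = 2261.

2261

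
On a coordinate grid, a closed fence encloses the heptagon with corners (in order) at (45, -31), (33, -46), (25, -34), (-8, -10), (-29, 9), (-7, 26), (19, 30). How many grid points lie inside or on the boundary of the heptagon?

2627

Using the shoelace formula, 2A = |[45·(-46) − 33·(-31)] + [33·(-34) − 25·(-46)] + [25·(-10) − (-8)·(-34)] + [(-8)·9 − (-29)·(-10)] + [(-29)·26 − (-7)·9] + [(-7)·30 − 19·26] + [19·(-31) − 45·30]| = 5237, so the area is 2618.5.
Along each edge there are gcd(|Δx|,|Δy|)+1 lattice points, so counting each shared vertex once the boundary has gcd(12,15) + gcd(8,12) + gcd(33,24) + gcd(21,19) + gcd(22,17) + gcd(26,4) + gcd(26,61) = 3+4+3+1+1+2+1 = 15.
Pick's theorem gives I = A − B/2 + 1 = 2618.5 − 15/2 + 1 = 2612, so the closed region contains I + B = 2612 + 15 = 2627 lattice points.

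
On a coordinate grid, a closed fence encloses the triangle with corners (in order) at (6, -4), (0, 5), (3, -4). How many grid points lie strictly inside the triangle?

10

Using the shoelace formula, 2A = |(6·5 − 0·(-4)) + (0·(-4) − 3·5) + (3·(-4) − 6·(-4))| = 27, so the area is 27/2.
Along each edge there are gcd(|Δx|,|Δy|)+1 lattice points, so counting each shared vertex once the boundary has gcd(6,9) + gcd(3,9) + gcd(3,0) = 3+3+3 = 9.
Pick's theorem gives I = A − B/2 + 1 = 27/2 − 9/2 + 1 = 10.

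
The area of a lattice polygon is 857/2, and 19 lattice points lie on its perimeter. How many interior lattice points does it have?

420

Pick's theorem A = I + B/2 − 1 rearranges to I = A − B/2 + 1 = 857/2 − 19/2 + 1 = 420.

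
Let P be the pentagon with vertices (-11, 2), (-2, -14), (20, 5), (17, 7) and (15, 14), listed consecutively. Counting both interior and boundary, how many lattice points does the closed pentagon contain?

404

Using the shoelace formula, 2A = |((-11)·(-14) − (-2)·2) + ((-2)·5 − 20·(-14)) + (20·7 − 17·5) + (17·14 − 15·7) + (15·2 − (-11)·14)| = 800, so the area is 400.
Summing gcd(|Δx|,|Δy|) over the edges gives the boundary count: gcd(9,16) + gcd(22,19) + gcd(3,2) + gcd(2,7) + gcd(26,12) = 1+1+1+1+2 = 6.
Pick's theorem gives I = A − B/2 + 1 = 400 − 6/2 + 1 = 398, so the closed region contains I + B = 398 + 6 = 404 lattice points.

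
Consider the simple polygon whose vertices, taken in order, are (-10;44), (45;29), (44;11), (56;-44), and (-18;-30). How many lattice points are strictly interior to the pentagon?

By the shoelace formula, twice the signed area is |[(-10)·29 − 45·44] + [45·11 − 44·29] + [44·(-44) − 56·11] + [56·(-30) − (-18)·(-44)] + [(-18)·44 − (-10)·(-30)]| = 9167, so the area is 4583.5.
Along each edge there are gcd(|Δx|,|Δy|)+1 lattice points, so counting each shared vertex once the boundary has gcd(55,15) + gcd(1,18) + gcd(12,55) + gcd(74,14) + gcd(8,74) = 5+1+1+2+2 = 11.
By Pick's theorem A = I + B/2 − 1, so I = 4583.5 − 11/2 + 1 = 4579.

4579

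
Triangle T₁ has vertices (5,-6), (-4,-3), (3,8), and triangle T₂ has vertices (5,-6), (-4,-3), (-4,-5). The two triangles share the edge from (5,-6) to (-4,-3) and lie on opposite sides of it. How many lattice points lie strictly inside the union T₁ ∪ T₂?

The union is the simple quadrilateral with vertices (5,-6), (3,8), (-4,-3), (-4,-5) in order.
The shoelace formula gives twice the area as |[5·8 − 3·(-6)] + [3·(-3) − (-4)·8] + [(-4)·(-5) − (-4)·(-3)] + [(-4)·(-6) − 5·(-5)]| = 138, so the area is 69.
The number of boundary lattice points is Σ gcd(|Δx|,|Δy|) = gcd(2,14) + gcd(7,11) + gcd(0,2) + gcd(9,1) = 2+1+2+1 = 6.
By Pick's theorem I = A − B/2 + 1 = 69 − 6/2 + 1 = 67.

67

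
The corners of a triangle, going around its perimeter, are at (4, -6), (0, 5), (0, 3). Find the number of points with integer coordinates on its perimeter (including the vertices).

4

Along each edge there are gcd(|Δx|,|Δy|)+1 lattice points, so counting each shared vertex once the boundary has gcd(4,11) + gcd(0,2) + gcd(4,9) = 1+2+1 = 4.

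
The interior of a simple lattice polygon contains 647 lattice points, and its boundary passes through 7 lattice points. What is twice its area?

1299

Pick's theorem states A = I + B/2 − 1, so A = 647 + 7/2 − 1 = 1299/2.
Hence 2A = 1299.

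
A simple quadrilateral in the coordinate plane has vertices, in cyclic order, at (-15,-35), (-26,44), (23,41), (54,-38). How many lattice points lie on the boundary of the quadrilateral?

Along each edge there are gcd(|Δx|,|Δy|)+1 lattice points, so counting each shared vertex once the boundary has gcd(11,79) + gcd(49,3) + gcd(31,79) + gcd(69,3) = 1+1+1+3 = 6.

6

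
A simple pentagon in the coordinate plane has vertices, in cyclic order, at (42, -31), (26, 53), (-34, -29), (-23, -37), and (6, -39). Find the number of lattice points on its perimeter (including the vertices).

12

Along each edge there are gcd(|Δx|,|Δy|)+1 lattice points, so counting each shared vertex once the boundary has gcd(16,84) + gcd(60,82) + gcd(11,8) + gcd(29,2) + gcd(36,8) = 4+2+1+1+4 = 12.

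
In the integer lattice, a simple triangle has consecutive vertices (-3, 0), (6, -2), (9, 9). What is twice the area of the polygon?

105

The shoelace formula gives twice the area as |((-3)·(-2) − 6·0) + (6·9 − 9·(-2)) + (9·0 − (-3)·9)| = 105, so the area is 105/2.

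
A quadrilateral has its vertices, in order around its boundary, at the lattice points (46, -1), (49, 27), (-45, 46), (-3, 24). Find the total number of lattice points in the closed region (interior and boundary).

Using the shoelace formula, 2A = |(46·27 − 49·(-1)) + (49·46 − (-45)·27) + ((-45)·24 − (-3)·46) + ((-3)·(-1) − 46·24)| = 2717, so the area is 2717/2.
Summing gcd(|Δx|,|Δy|) over the edges gives the boundary count: gcd(3,28) + gcd(94,19) + gcd(42,22) + gcd(49,25) = 1+1+2+1 = 5.
Pick's theorem gives I = A − B/2 + 1 = 2717/2 − 5/2 + 1 = 1357, so the closed region contains I + B = 1357 + 5 = 1362 lattice points.

1362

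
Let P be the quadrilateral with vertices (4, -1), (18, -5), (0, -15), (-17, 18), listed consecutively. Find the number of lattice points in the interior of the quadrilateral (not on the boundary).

Using the shoelace formula, 2A = |(4·(-5) − 18·(-1)) + (18·(-15) − 0·(-5)) + (0·18 − (-17)·(-15)) + ((-17)·(-1) − 4·18)| = 582, so the area is 291.
Along each edge there are gcd(|Δx|,|Δy|)+1 lattice points, so counting each shared vertex once the boundary has gcd(14,4) + gcd(18,10) + gcd(17,33) + gcd(21,19) = 2+2+1+1 = 6.
By Pick's theorem A = I + B/2 − 1, so I = 291 − 6/2 + 1 = 289.

289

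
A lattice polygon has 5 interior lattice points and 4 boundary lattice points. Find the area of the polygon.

6

Pick's theorem states A = I + B/2 − 1, so A = 5 + 4/2 − 1 = 6.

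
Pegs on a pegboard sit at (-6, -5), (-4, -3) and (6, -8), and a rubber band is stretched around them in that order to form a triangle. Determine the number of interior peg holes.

11

Using the shoelace formula, 2A = |[(-6)·(-3) − (-4)·(-5)] + [(-4)·(-8) − 6·(-3)] + [6·(-5) − (-6)·(-8)]| = 30, so the area is 15.
Summing gcd(|Δx|,|Δy|) over the edges gives the boundary count: gcd(2,2) + gcd(10,5) + gcd(12,3) = 2+5+3 = 10.
Pick's theorem gives I = A − B/2 + 1 = 15 − 10/2 + 1 = 11.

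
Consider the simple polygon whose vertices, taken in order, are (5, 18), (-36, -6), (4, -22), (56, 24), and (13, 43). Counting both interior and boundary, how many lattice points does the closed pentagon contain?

The shoelace formula gives twice the area as |[5·(-6) − (-36)·18] + [(-36)·(-22) − 4·(-6)] + [4·24 − 56·(-22)] + [56·43 − 13·24] + [13·18 − 5·43]| = 4877, so the area is 2438.5.
Summing gcd(|Δx|,|Δy|) over the edges gives the boundary count: gcd(41,24) + gcd(40,16) + gcd(52,46) + gcd(43,19) + gcd(8,25) = 1+8+2+1+1 = 13.
Pick's theorem gives I = A − B/2 + 1 = 2438.5 − 13/2 + 1 = 2433, so the closed region contains I + B = 2433 + 13 = 2446 lattice points.

2446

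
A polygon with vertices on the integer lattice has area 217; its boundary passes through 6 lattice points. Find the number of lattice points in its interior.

From Pick's theorem, I = A − B/2 + 1 = 217 − 6/2 + 1 = 215.

215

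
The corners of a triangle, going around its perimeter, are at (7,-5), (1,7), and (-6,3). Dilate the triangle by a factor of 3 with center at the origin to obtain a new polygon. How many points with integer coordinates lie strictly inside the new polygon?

By the shoelace formula, twice the signed area is |(7·7 − 1·(-5)) + (1·3 − (-6)·7) + ((-6)·(-5) − 7·3)| = 108, so the area is 54.
Summing gcd(|Δx|,|Δy|) over the edges gives the boundary count: gcd(6,12) + gcd(7,4) + gcd(13,8) = 6+1+1 = 8.
Scaling by 3 multiplies the area by 3² = 9 (so the new area is 486) and multiplies the boundary lattice-point count by 3, giving 24.
By Pick's theorem, the interior count of the dilated polygon is 486 − 24/2 + 1 = 475.

475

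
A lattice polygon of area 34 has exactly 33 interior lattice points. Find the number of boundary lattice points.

Pick's theorem gives A = I + B/2 − 1, so B = 2(A − I + 1) = 2(34 − 33 + 1) = 4.

4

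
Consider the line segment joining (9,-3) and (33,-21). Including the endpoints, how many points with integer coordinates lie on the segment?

The number of lattice points on a segment between lattice points is gcd(|Δx|,|Δy|) + 1 = gcd(24,18) + 1 = 6 + 1 = 7.

7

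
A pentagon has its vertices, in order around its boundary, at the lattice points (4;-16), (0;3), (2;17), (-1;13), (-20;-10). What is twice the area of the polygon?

679

Using the shoelace formula, 2A = |[4·3 − 0·(-16)] + [0·17 − 2·3] + [2·13 − (-1)·17] + [(-1)·(-10) − (-20)·13] + [(-20)·(-16) − 4·(-10)]| = 679, so the area is 679/2.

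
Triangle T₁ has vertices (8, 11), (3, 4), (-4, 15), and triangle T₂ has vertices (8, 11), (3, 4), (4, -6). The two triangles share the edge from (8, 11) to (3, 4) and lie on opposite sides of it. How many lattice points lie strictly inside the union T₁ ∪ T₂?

78

The union is the simple quadrilateral with vertices (8, 11), (-4, 15), (3, 4), (4, -6) in order.
By the shoelace formula, twice the signed area is |(8·15 − (-4)·11) + ((-4)·4 − 3·15) + (3·(-6) − 4·4) + (4·11 − 8·(-6))| = 161, so the area is 161/2.
Along each edge there are gcd(|Δx|,|Δy|)+1 lattice points, so counting each shared vertex once the boundary has gcd(12,4) + gcd(7,11) + gcd(1,10) + gcd(4,17) = 4+1+1+1 = 7.
By Pick's theorem I = A − B/2 + 1 = 161/2 − 7/2 + 1 = 78.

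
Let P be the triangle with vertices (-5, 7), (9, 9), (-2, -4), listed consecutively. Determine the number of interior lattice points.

79

Using the shoelace formula, 2A = |((-5)·9 − 9·7) + (9·(-4) − (-2)·9) + ((-2)·7 − (-5)·(-4))| = 160, so the area is 80.
Summing gcd(|Δx|,|Δy|) over the edges gives the boundary count: gcd(14,2) + gcd(11,13) + gcd(3,11) = 2+1+1 = 4.
Pick's theorem gives I = A − B/2 + 1 = 80 − 4/2 + 1 = 79.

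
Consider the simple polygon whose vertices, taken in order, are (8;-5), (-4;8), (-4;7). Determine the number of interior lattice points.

0

The shoelace formula gives twice the area as |(8·8 − (-4)·(-5)) + ((-4)·7 − (-4)·8) + ((-4)·(-5) − 8·7)| = 12, so the area is 6.
The number of boundary lattice points is Σ gcd(|Δx|,|Δy|) = gcd(12,13) + gcd(0,1) + gcd(12,12) = 1+1+12 = 14.
By Pick's theorem A = I + B/2 − 1, so I = 6 − 14/2 + 1 = 0.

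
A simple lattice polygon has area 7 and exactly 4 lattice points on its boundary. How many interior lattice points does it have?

6

Pick's theorem A = I + B/2 − 1 rearranges to I = A − B/2 + 1 = 7 − 4/2 + 1 = 6.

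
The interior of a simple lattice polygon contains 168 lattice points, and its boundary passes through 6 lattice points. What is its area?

Pick's theorem states A = I + B/2 − 1, so A = 168 + 6/2 − 1 = 170.

170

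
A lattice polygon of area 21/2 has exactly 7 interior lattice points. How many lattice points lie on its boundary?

Pick's theorem gives A = I + B/2 − 1, so B = 2(A − I + 1) = 2(21/2 − 7 + 1) = 9.

9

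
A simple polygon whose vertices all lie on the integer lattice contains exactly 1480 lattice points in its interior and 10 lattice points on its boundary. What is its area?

Pick's theorem states A = I + B/2 − 1, so A = 1480 + 10/2 − 1 = 1484.

1484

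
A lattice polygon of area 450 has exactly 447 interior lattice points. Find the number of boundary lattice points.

Pick's theorem gives A = I + B/2 − 1, so B = 2(A − I + 1) = 2(450 − 447 + 1) = 8.

8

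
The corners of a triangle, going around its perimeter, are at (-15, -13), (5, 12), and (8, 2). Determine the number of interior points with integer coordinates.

135

The shoelace formula gives twice the area as |((-15)·12 − 5·(-13)) + (5·2 − 8·12) + (8·(-13) − (-15)·2)| = 275, so the area is 137.5.
Along each edge there are gcd(|Δx|,|Δy|)+1 lattice points, so counting each shared vertex once the boundary has gcd(20,25) + gcd(3,10) + gcd(23,15) = 5+1+1 = 7.
Pick's theorem gives I = A − B/2 + 1 = 137.5 − 7/2 + 1 = 135.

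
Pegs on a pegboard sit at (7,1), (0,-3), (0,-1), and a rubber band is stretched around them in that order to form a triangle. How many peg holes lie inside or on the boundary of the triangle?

10

The shoelace formula gives twice the area as |(7·(-3) − 0·1) + (0·(-1) − 0·(-3)) + (0·1 − 7·(-1))| = 14, so the area is 7.
Along each edge there are gcd(|Δx|,|Δy|)+1 lattice points, so counting each shared vertex once the boundary has gcd(7,4) + gcd(0,2) + gcd(7,2) = 1+2+1 = 4.
Pick's theorem gives I = A − B/2 + 1 = 7 − 4/2 + 1 = 6, so the closed region contains I + B = 6 + 4 = 10 lattice points.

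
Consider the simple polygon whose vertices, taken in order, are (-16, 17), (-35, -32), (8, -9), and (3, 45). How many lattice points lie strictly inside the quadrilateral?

The shoelace formula gives twice the area as |((-16)·(-32) − (-35)·17) + ((-35)·(-9) − 8·(-32)) + (8·45 − 3·(-9)) + (3·17 − (-16)·45)| = 2836, so the area is 1418.
Along each edge there are gcd(|Δx|,|Δy|)+1 lattice points, so counting each shared vertex once the boundary has gcd(19,49) + gcd(43,23) + gcd(5,54) + gcd(19,28) = 1+1+1+1 = 4.
By Pick's theorem A = I + B/2 − 1, so I = 1418 − 4/2 + 1 = 1417.

1417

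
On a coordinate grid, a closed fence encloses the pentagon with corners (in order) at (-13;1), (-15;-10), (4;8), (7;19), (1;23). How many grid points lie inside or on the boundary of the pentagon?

268

By the shoelace formula, twice the signed area is |[(-13)·(-10) − (-15)·1] + [(-15)·8 − 4·(-10)] + [4·19 − 7·8] + [7·23 − 1·19] + [1·1 − (-13)·23]| = 527, so the area is 263.5.
Along each edge there are gcd(|Δx|,|Δy|)+1 lattice points, so counting each shared vertex once the boundary has gcd(2,11) + gcd(19,18) + gcd(3,11) + gcd(6,4) + gcd(14,22) = 1+1+1+2+2 = 7.
Pick's theorem gives I = A − B/2 + 1 = 263.5 − 7/2 + 1 = 261, so the closed region contains I + B = 261 + 7 = 268 lattice points.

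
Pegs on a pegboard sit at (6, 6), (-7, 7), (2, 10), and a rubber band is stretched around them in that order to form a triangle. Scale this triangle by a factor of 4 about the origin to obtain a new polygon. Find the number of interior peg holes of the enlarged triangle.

Using the shoelace formula, 2A = |[6·7 − (-7)·6] + [(-7)·10 − 2·7] + [2·6 − 6·10]| = 48, so the area is 24.
The number of boundary lattice points is Σ gcd(|Δx|,|Δy|) = gcd(13,1) + gcd(9,3) + gcd(4,4) = 1+3+4 = 8.
Scaling by 4 multiplies the area by 4² = 16 (so the new area is 384) and multiplies the boundary lattice-point count by 4, giving 32.
By Pick's theorem, the interior count of the dilated polygon is 384 − 32/2 + 1 = 369.

369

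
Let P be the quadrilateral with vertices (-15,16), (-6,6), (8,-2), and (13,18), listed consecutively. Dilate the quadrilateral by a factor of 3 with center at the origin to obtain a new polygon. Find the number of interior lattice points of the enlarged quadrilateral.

Using the shoelace formula, 2A = |[(-15)·6 − (-6)·16] + [(-6)·(-2) − 8·6] + [8·18 − 13·(-2)] + [13·16 − (-15)·18]| = 618, so the area is 309.
Summing gcd(|Δx|,|Δy|) over the edges gives the boundary count: gcd(9,10) + gcd(14,8) + gcd(5,20) + gcd(28,2) = 1+2+5+2 = 10.
Scaling by 3 multiplies the area by 3² = 9 (so the new area is 2781) and multiplies the boundary lattice-point count by 3, giving 30.
By Pick's theorem, the interior count of the dilated polygon is 2781 − 30/2 + 1 = 2767.

2767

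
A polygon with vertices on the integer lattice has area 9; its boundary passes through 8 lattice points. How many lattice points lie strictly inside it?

From Pick's theorem, I = A − B/2 + 1 = 9 − 8/2 + 1 = 6.

6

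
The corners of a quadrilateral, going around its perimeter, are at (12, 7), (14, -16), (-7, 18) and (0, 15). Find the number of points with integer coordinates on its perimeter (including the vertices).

Along each edge there are gcd(|Δx|,|Δy|)+1 lattice points, so counting each shared vertex once the boundary has gcd(2,23) + gcd(21,34) + gcd(7,3) + gcd(12,8) = 1+1+1+4 = 7.

7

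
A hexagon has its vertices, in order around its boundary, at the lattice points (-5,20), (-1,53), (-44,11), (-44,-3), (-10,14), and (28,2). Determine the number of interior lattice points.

1084

By the shoelace formula, twice the signed area is |[(-5)·53 − (-1)·20] + [(-1)·11 − (-44)·53] + [(-44)·(-3) − (-44)·11] + [(-44)·14 − (-10)·(-3)] + [(-10)·2 − 28·14] + [28·20 − (-5)·2]| = 2204, so the area is 1102.
The number of boundary lattice points is Σ gcd(|Δx|,|Δy|) = gcd(4,33) + gcd(43,42) + gcd(0,14) + gcd(34,17) + gcd(38,12) + gcd(33,18) = 1+1+14+17+2+3 = 38.
Pick's theorem gives I = A − B/2 + 1 = 1102 − 38/2 + 1 = 1084.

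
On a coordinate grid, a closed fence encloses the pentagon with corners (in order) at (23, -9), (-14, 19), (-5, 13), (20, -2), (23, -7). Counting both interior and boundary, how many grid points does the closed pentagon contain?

90

Using the shoelace formula, 2A = |(23·19 − (-14)·(-9)) + ((-14)·13 − (-5)·19) + ((-5)·(-2) − 20·13) + (20·(-7) − 23·(-2)) + (23·(-9) − 23·(-7))| = 166, so the area is 83.
Summing gcd(|Δx|,|Δy|) over the edges gives the boundary count: gcd(37,28) + gcd(9,6) + gcd(25,15) + gcd(3,5) + gcd(0,2) = 1+3+5+1+2 = 12.
Pick's theorem gives I = A − B/2 + 1 = 83 − 12/2 + 1 = 78, so the closed region contains I + B = 78 + 12 = 90 lattice points.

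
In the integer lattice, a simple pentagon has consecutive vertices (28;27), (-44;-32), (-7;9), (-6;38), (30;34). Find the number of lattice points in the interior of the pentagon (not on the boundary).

1010

By the shoelace formula, twice the signed area is |[28·(-32) − (-44)·27] + [(-44)·9 − (-7)·(-32)] + [(-7)·38 − (-6)·9] + [(-6)·34 − 30·38] + [30·27 − 28·34]| = 2026, so the area is 1013.
Summing gcd(|Δx|,|Δy|) over the edges gives the boundary count: gcd(72,59) + gcd(37,41) + gcd(1,29) + gcd(36,4) + gcd(2,7) = 1+1+1+4+1 = 8.
Pick's theorem gives I = A − B/2 + 1 = 1013 − 8/2 + 1 = 1010.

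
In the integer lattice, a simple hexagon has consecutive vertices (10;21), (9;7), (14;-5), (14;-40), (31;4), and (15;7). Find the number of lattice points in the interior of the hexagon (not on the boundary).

454

Using the shoelace formula, 2A = |[10·7 − 9·21] + [9·(-5) − 14·7] + [14·(-40) − 14·(-5)] + [14·4 − 31·(-40)] + [31·7 − 15·4] + [15·21 − 10·7]| = 946, so the area is 473.
Summing gcd(|Δx|,|Δy|) over the edges gives the boundary count: gcd(1,14) + gcd(5,12) + gcd(0,35) + gcd(17,44) + gcd(16,3) + gcd(5,14) = 1+1+35+1+1+1 = 40.
By Pick's theorem A = I + B/2 − 1, so I = 473 − 40/2 + 1 = 454.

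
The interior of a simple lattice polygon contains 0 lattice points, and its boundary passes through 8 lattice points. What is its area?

By Pick's theorem, A = I + B/2 − 1 = 0 + 8/2 − 1 = 3.

3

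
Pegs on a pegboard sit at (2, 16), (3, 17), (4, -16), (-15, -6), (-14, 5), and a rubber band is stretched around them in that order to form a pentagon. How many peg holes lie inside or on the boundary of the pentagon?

397

By the shoelace formula, twice the signed area is |[2·17 − 3·16] + [3·(-16) − 4·17] + [4·(-6) − (-15)·(-16)] + [(-15)·5 − (-14)·(-6)] + [(-14)·16 − 2·5]| = 787, so the area is 393.5.
Along each edge there are gcd(|Δx|,|Δy|)+1 lattice points, so counting each shared vertex once the boundary has gcd(1,1) + gcd(1,33) + gcd(19,10) + gcd(1,11) + gcd(16,11) = 1+1+1+1+1 = 5.
Pick's theorem gives I = A − B/2 + 1 = 393.5 − 5/2 + 1 = 392, so the closed region contains I + B = 392 + 5 = 397 lattice points.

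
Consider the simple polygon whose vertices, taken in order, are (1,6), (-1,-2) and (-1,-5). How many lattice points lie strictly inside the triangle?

1

Using the shoelace formula, 2A = |[1·(-2) − (-1)·6] + [(-1)·(-5) − (-1)·(-2)] + [(-1)·6 − 1·(-5)]| = 6, so the area is 3.
Summing gcd(|Δx|,|Δy|) over the edges gives the boundary count: gcd(2,8) + gcd(0,3) + gcd(2,11) = 2+3+1 = 6.
Pick's theorem gives I = A − B/2 + 1 = 3 − 6/2 + 1 = 1.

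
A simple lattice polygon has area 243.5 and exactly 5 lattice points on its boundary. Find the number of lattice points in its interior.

242

From Pick's theorem, I = A − B/2 + 1 = 243.5 − 5/2 + 1 = 242.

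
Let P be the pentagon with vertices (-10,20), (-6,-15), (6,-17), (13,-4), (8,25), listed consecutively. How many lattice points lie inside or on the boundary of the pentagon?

717

By the shoelace formula, twice the signed area is |[(-10)·(-15) − (-6)·20] + [(-6)·(-17) − 6·(-15)] + [6·(-4) − 13·(-17)] + [13·25 − 8·(-4)] + [8·20 − (-10)·25]| = 1426, so the area is 713.
Along each edge there are gcd(|Δx|,|Δy|)+1 lattice points, so counting each shared vertex once the boundary has gcd(4,35) + gcd(12,2) + gcd(7,13) + gcd(5,29) + gcd(18,5) = 1+2+1+1+1 = 6.
Pick's theorem gives I = A − B/2 + 1 = 713 − 6/2 + 1 = 711, so the closed region contains I + B = 711 + 6 = 717 lattice points.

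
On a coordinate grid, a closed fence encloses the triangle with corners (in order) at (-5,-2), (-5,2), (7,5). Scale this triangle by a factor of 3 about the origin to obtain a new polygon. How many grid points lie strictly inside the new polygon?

By the shoelace formula, twice the signed area is |((-5)·2 − (-5)·(-2)) + ((-5)·5 − 7·2) + (7·(-2) − (-5)·5)| = 48, so the area is 24.
The number of boundary lattice points is Σ gcd(|Δx|,|Δy|) = gcd(0,4) + gcd(12,3) + gcd(12,7) = 4+3+1 = 8.
Scaling by 3 multiplies the area by 3² = 9 (so the new area is 216) and multiplies the boundary lattice-point count by 3, giving 24.
By Pick's theorem, the interior count of the dilated polygon is 216 − 24/2 + 1 = 205.

205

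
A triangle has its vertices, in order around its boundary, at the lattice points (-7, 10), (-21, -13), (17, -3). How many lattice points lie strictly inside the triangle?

366

The shoelace formula gives twice the area as |[(-7)·(-13) − (-21)·10] + [(-21)·(-3) − 17·(-13)] + [17·10 − (-7)·(-3)]| = 734, so the area is 367.
Along each edge there are gcd(|Δx|,|Δy|)+1 lattice points, so counting each shared vertex once the boundary has gcd(14,23) + gcd(38,10) + gcd(24,13) = 1+2+1 = 4.
By Pick's theorem A = I + B/2 − 1, so I = 367 − 4/2 + 1 = 366.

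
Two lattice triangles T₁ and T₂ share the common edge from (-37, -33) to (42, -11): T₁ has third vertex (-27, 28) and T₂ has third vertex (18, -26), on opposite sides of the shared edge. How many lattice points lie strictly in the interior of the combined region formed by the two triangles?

The union is the simple quadrilateral with vertices (-37, -33), (-27, 28), (42, -11), (18, -26) in order.
Using the shoelace formula, 2A = |((-37)·28 − (-27)·(-33)) + ((-27)·(-11) − 42·28) + (42·(-26) − 18·(-11)) + (18·(-33) − (-37)·(-26))| = 5256, so the area is 2628.
Along each edge there are gcd(|Δx|,|Δy|)+1 lattice points, so counting each shared vertex once the boundary has gcd(10,61) + gcd(69,39) + gcd(24,15) + gcd(55,7) = 1+3+3+1 = 8.
By Pick's theorem I = A − B/2 + 1 = 2628 − 8/2 + 1 = 2625.

2625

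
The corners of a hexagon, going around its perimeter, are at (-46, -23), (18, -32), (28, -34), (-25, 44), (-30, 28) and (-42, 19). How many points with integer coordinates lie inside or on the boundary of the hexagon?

2815

Using the shoelace formula, 2A = |[(-46)·(-32) − 18·(-23)] + [18·(-34) − 28·(-32)] + [28·44 − (-25)·(-34)] + [(-25)·28 − (-30)·44] + [(-30)·19 − (-42)·28] + [(-42)·(-23) − (-46)·19]| = 5618, so the area is 2809.
Summing gcd(|Δx|,|Δy|) over the edges gives the boundary count: gcd(64,9) + gcd(10,2) + gcd(53,78) + gcd(5,16) + gcd(12,9) + gcd(4,42) = 1+2+1+1+3+2 = 10.
Pick's theorem gives I = A − B/2 + 1 = 2809 − 10/2 + 1 = 2805, so the closed region contains I + B = 2805 + 10 = 2815 lattice points.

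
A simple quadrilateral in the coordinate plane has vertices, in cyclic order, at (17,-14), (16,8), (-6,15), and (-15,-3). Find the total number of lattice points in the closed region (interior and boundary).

583

The shoelace formula gives twice the area as |(17·8 − 16·(-14)) + (16·15 − (-6)·8) + ((-6)·(-3) − (-15)·15) + ((-15)·(-14) − 17·(-3))| = 1152, so the area is 576.
The number of boundary lattice points is Σ gcd(|Δx|,|Δy|) = gcd(1,22) + gcd(22,7) + gcd(9,18) + gcd(32,11) = 1+1+9+1 = 12.
Pick's theorem gives I = A − B/2 + 1 = 576 − 12/2 + 1 = 571, so the closed region contains I + B = 571 + 12 = 583 lattice points.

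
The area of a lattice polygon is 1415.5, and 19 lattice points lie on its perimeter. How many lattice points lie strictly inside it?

From Pick's theorem, I = A − B/2 + 1 = 1415.5 − 19/2 + 1 = 1407.

1407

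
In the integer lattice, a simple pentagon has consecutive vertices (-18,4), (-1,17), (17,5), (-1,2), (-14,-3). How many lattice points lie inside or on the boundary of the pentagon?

By the shoelace formula, twice the signed area is |((-18)·17 − (-1)·4) + ((-1)·5 − 17·17) + (17·2 − (-1)·5) + ((-1)·(-3) − (-14)·2) + ((-14)·4 − (-18)·(-3))| = 636, so the area is 318.
The number of boundary lattice points is Σ gcd(|Δx|,|Δy|) = gcd(17,13) + gcd(18,12) + gcd(18,3) + gcd(13,5) + gcd(4,7) = 1+6+3+1+1 = 12.
Pick's theorem gives I = A − B/2 + 1 = 318 − 12/2 + 1 = 313, so the closed region contains I + B = 313 + 12 = 325 lattice points.

325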